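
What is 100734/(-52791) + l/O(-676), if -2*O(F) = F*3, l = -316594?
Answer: -2802576355/8921679 ≈ -314.13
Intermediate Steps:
O(F) = -3*F/2 (O(F) = -F*3/2 = -3*F/2)
100734/(-52791) + l/O(-676) = 100734/(-52791) - 316594/((-3/2*(-676))) = 100734*(-1/52791) - 316594/1014 = -33578/17597 - 316594*1/1014 = -33578/17597 - 158297/507 = -2802576355/8921679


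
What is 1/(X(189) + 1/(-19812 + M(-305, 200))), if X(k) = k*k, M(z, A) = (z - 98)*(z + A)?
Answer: 22503/803829664 ≈ 2.7995e-5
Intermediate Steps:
M(z, A) = (-98 + z)*(A + z)
X(k) = k²
1/(X(189) + 1/(-19812 + M(-305, 200))) = 1/(189² + 1/(-19812 + ((-305)² - 98*200 - 98*(-305) + 200*(-305)))) = 1/(35721 + 1/(-19812 + (93025 - 19600 + 29890 - 61000))) = 1/(35721 + 1/(-19812 + 42315)) = 1/(35721 + 1/22503) = 1/(803829664/22503) = 22503/803829664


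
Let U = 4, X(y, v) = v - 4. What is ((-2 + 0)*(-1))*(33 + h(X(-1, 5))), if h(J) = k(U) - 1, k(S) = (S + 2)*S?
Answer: 112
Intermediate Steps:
X(y, v) = -4 + v
k(S) = S*(2 + S) (k(S) = (2 + S)*S = S*(2 + S))
h(J) = 23 (h(J) = 4*(2 + 4) - 1 = 4*6 - 1 = 24 - 1 = 23)
((-2 + 0)*(-1))*(33 + h(X(-1, 5))) = ((-2 + 0)*(-1))*(33 + 23) = -2*(-1)*56 = 2*56 = 112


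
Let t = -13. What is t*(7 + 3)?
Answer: -130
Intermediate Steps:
t*(7 + 3) = -13*(7 + 3) = -13*10 = -130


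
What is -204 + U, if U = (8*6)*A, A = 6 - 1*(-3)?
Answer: 228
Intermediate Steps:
A = 9 (A = 6 + 3 = 9)
U = 432 (U = (8*6)*9 = 48*9 = 432)
-204 + U = -204 + 432 = 228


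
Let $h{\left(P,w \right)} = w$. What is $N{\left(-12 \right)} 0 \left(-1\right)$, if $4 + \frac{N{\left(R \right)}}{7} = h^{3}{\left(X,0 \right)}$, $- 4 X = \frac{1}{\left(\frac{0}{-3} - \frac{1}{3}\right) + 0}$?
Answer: $0$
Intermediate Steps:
$X = \frac{3}{4}$ ($X = - \frac{1}{4 \left(\left(\frac{0}{-3} - \frac{1}{3}\right) + 0\right)} = - \frac{1}{4 \left(\left(0 \left(- \frac{1}{3}\right) - \frac{1}{3}\right) + 0\right)} = - \frac{1}{4 \left(\left(0 - \frac{1}{3}\right) + 0\right)} = - \frac{1}{4 \left(- \frac{1}{3} + 0\right)} = - \frac{1}{4 \left(- \frac{1}{3}\right)} = \left(- \frac{1}{4}\right) \left(-3\right) = \frac{3}{4} \approx 0.75$)
$N{\left(R \right)} = -28$ ($N{\left(R \right)} = -28 + 7 \cdot 0^{3} = -28 + 7 \cdot 0 = -28 + 0 = -28$)
$N{\left(-12 \right)} 0 \left(-1\right) = - 28 \cdot 0 \left(-1\right) = \left(-28\right) 0 = 0$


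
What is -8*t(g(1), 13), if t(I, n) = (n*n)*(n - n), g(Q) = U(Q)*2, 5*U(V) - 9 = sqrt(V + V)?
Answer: 0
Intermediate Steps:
U(V) = 9/5 + sqrt(2)*sqrt(V)/5 (U(V) = 9/5 + sqrt(V + V)/5 = 9/5 + sqrt(2*V)/5 = 9/5 + (sqrt(2)*sqrt(V))/5 = 9/5 + sqrt(2)*sqrt(V)/5)
g(Q) = 18/5 + 2*sqrt(2)*sqrt(Q)/5 (g(Q) = (9/5 + sqrt(2)*sqrt(Q)/5)*2 = 18/5 + 2*sqrt(2)*sqrt(Q)/5)
t(I, n) = 0 (t(I, n) = n**2*0 = 0)
-8*t(g(1), 13) = -8*0 = 0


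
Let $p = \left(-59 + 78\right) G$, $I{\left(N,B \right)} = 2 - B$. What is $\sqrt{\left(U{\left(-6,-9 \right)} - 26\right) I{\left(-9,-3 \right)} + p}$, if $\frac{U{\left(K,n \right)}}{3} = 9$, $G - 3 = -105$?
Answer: $i \sqrt{1933} \approx 43.966 i$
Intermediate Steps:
$G = -102$ ($G = 3 - 105 = -102$)
$U{\left(K,n \right)} = 27$ ($U{\left(K,n \right)} = 3 \cdot 9 = 27$)
$p = -1938$ ($p = \left(-59 + 78\right) \left(-102\right) = 19 \left(-102\right) = -1938$)
$\sqrt{\left(U{\left(-6,-9 \right)} - 26\right) I{\left(-9,-3 \right)} + p} = \sqrt{\left(27 - 26\right) \left(2 - -3\right) - 1938} = \sqrt{1 \left(2 + 3\right) - 1938} = \sqrt{1 \cdot 5 - 1938} = \sqrt{5 - 1938} = \sqrt{-1933} = i \sqrt{1933}$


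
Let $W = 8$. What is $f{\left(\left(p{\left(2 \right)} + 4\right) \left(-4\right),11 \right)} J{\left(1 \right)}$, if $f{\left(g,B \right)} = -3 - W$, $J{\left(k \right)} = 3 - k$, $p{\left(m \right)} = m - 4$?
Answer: $-22$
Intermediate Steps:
$p{\left(m \right)} = -4 + m$
$f{\left(g,B \right)} = -11$ ($f{\left(g,B \right)} = -3 - 8 = -11$)
$f{\left(\left(p{\left(2 \right)} + 4\right) \left(-4\right),11 \right)} J{\left(1 \right)} = - 11 \left(3 - 1\right) = \left(-11\right) 2 = -22$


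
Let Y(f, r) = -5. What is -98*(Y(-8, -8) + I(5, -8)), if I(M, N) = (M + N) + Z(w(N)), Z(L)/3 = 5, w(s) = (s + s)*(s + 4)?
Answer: -686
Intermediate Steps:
w(s) = 2*s*(4 + s) (w(s) = (2*s)*(4 + s) = 2*s*(4 + s))
Z(L) = 15 (Z(L) = 3*5 = 15)
I(M, N) = 15 + M + N (I(M, N) = (M + N) + 15 = 15 + M + N)
-98*(Y(-8, -8) + I(5, -8)) = -98*(-5 + (15 + 5 - 8)) = -98*(-5 + 12) = -98*7 = -686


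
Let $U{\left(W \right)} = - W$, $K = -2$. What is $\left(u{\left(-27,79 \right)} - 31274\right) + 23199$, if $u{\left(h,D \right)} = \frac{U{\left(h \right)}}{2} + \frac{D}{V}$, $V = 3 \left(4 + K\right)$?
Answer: $- \frac{24145}{3} \approx -8048.3$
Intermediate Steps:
$V = 6$ ($V = 3 \left(4 - 2\right) = 3 \cdot 2 = 6$)
$u{\left(h,D \right)} = - \frac{h}{2} + \frac{D}{6}$ ($u{\left(h,D \right)} = \frac{\left(-1\right) h}{2} + \frac{D}{6} = - h \frac{1}{2} + D \frac{1}{6} = - \frac{h}{2} + \frac{D}{6}$)
$\left(u{\left(-27,79 \right)} - 31274\right) + 23199 = \left(\left(\left(- \frac{1}{2}\right) \left(-27\right) + \frac{1}{6} \cdot 79\right) - 31274\right) + 23199 = \left(\left(\frac{27}{2} + \frac{79}{6}\right) - 31274\right) + 23199 = \left(\frac{80}{3} - 31274\right) + 23199 = - \frac{93742}{3} + 23199 = - \frac{24145}{3}$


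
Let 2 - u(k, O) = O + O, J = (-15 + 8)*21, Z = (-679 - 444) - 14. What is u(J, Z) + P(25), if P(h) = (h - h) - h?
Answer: 2251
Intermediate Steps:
P(h) = -h (P(h) = 0 - h = -h)
Z = -1137 (Z = -1123 - 14 = -1137)
J = -147 (J = -7*21 = -147)
u(k, O) = 2 - 2*O (u(k, O) = 2 - (O + O) = 2 - 2*O)
u(J, Z) + P(25) = (2 - 2*(-1137)) - 1*25 = (2 + 2274) - 25 = 2276 - 25 = 2251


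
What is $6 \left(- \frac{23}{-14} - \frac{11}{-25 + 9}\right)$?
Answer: $\frac{783}{56} \approx 13.982$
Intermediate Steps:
$6 \left(- \frac{23}{-14} - \frac{11}{-25 + 9}\right) = 6 \left(\left(-23\right) \left(- \frac{1}{14}\right) - \frac{11}{-16}\right) = 6 \left(\frac{23}{14} - - \frac{11}{16}\right) = 6 \left(\frac{23}{14} + \frac{11}{16}\right) = 6 \cdot \frac{261}{112} = \frac{783}{56}$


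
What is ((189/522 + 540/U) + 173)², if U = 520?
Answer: 4322931001/142129 ≈ 30416.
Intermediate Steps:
((189/522 + 540/U) + 173)² = ((189/522 + 540/520) + 173)² = ((189*(1/522) + 540*(1/520)) + 173)² = ((21/58 + 27/26) + 173)² = (528/377 + 173)² = (65749/377)² = 4322931001/142129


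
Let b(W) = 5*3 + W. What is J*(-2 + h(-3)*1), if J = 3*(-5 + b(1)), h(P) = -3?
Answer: -165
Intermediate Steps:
b(W) = 15 + W
J = 33 (J = 3*(-5 + (15 + 1)) = 3*(-5 + 16) = 3*11 = 33)
J*(-2 + h(-3)*1) = 33*(-2 - 3*1) = 33*(-2 - 3) = 33*(-5) = -165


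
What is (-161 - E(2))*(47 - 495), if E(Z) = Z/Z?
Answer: 72576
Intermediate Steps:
E(Z) = 1
(-161 - E(2))*(47 - 495) = (-161 - 1*1)*(47 - 495) = (-161 - 1)*(-448) = -162*(-448) = 72576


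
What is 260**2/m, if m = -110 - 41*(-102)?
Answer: 8450/509 ≈ 16.601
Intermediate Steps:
m = 4072 (m = -110 + 4182 = 4072)
260**2/m = 260**2/4072 = 67600*(1/4072) = 8450/509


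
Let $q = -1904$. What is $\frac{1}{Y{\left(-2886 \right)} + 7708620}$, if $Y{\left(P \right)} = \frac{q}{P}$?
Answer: $\frac{1443}{11123539612} \approx 1.2972 \cdot 10^{-7}$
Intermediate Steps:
$Y{\left(P \right)} = - \frac{1904}{P}$
$\frac{1}{Y{\left(-2886 \right)} + 7708620} = \frac{1}{- \frac{1904}{-2886} + 7708620} = \frac{1}{\left(-1904\right) \left(- \frac{1}{2886}\right) + 7708620} = \frac{1}{\frac{952}{1443} + 7708620} = \frac{1}{\frac{11123539612}{1443}} = \frac{1443}{11123539612}$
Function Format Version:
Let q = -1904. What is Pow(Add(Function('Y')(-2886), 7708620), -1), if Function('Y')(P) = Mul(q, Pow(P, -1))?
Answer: Rational(1443, 11123539612) ≈ 1.2972e-7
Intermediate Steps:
Function('Y')(P) = Mul(-1904, Pow(P, -1))
Pow(Add(Function('Y')(-2886), 7708620), -1) = Pow(Add(Mul(-1904, Pow(-2886, -1)), 7708620), -1) = Pow(Add(Mul(-1904, Rational(-1, 2886)), 7708620), -1) = Pow(Add(Rational(952, 1443), 7708620), -1) = Pow(Rational(11123539612, 1443), -1) = Rational(1443, 11123539612)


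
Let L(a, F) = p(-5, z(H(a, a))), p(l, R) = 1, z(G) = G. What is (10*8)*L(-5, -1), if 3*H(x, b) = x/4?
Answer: 80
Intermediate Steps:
H(x, b) = x/12 (H(x, b) = (x/4)/3 = x/12)
L(a, F) = 1
(10*8)*L(-5, -1) = (10*8)*1 = 80*1 = 80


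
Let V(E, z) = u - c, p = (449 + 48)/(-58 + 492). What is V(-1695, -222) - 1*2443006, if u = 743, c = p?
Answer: -151420377/62 ≈ -2.4423e+6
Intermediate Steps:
p = 71/62 (p = 497/434 = 497*(1/434) = 71/62 ≈ 1.1452)
c = 71/62 ≈ 1.1452
V(E, z) = 45995/62 (V(E, z) = 743 - 1*71/62 = 743 - 71/62 = 45995/62)
V(-1695, -222) - 1*2443006 = 45995/62 - 1*2443006 = 45995/62 - 2443006 = -151420377/62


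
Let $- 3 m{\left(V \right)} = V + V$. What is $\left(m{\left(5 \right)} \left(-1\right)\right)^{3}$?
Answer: $\frac{1000}{27} \approx 37.037$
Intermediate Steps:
$m{\left(V \right)} = - \frac{2 V}{3}$ ($m{\left(V \right)} = - \frac{V + V}{3} = - \frac{2 V}{3}$)
$\left(m{\left(5 \right)} \left(-1\right)\right)^{3} = \left(\left(- \frac{2}{3}\right) 5 \left(-1\right)\right)^{3} = \left(\left(- \frac{10}{3}\right) \left(-1\right)\right)^{3} = \left(\frac{10}{3}\right)^{3} = \frac{1000}{27}$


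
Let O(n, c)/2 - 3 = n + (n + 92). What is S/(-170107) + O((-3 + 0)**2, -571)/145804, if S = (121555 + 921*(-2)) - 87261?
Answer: -17643561/93241658 ≈ -0.18922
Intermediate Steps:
O(n, c) = 190 + 4*n (O(n, c) = 6 + 2*(n + (n + 92)) = 6 + 2*(n + (92 + n)) = 6 + 2*(92 + 2*n) = 6 + (184 + 4*n) = 190 + 4*n)
S = 32452 (S = (121555 - 1842) - 87261 = 119713 - 87261 = 32452)
S/(-170107) + O((-3 + 0)**2, -571)/145804 = 32452/(-170107) + (190 + 4*(-3 + 0)**2)/145804 = 32452*(-1/170107) + (190 + 4*(-3)**2)*(1/145804) = -244/1279 + (190 + 4*9)*(1/145804) = -244/1279 + (190 + 36)*(1/145804) = -244/1279 + 226*(1/145804) = -244/1279 + 113/72902 = -17643561/93241658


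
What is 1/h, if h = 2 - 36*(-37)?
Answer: 1/1334 ≈ 0.00074963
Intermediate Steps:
h = 1334 (h = 2 + 1332 = 1334)
1/h = 1/1334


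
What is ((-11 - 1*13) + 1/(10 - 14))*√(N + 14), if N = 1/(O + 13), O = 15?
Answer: -97*√2751/56 ≈ -90.851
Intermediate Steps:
N = 1/28 (N = 1/(15 + 13) = 1/28 ≈ 0.035714)
((-11 - 1*13) + 1/(10 - 14))*√(N + 14) = ((-11 - 1*13) + 1/(10 - 14))*√(1/28 + 14) = ((-11 - 13) + 1/(-4))*√(393/28) = (-24 - ¼)*(√2751/14) = -97*√2751/56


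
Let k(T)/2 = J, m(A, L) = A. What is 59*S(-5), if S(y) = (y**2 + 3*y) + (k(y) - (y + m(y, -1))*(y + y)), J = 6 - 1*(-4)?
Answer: -4130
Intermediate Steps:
J = 10 (J = 6 + 4 = 10)
k(T) = 20 (k(T) = 2*10 = 20)
S(y) = 20 - 3*y**2 + 3*y (S(y) = (y**2 + 3*y) + (20 - (y + y)*(y + y)) = (y**2 + 3*y) + (20 - 2*y*2*y) = (y**2 + 3*y) + (20 - 4*y**2) = 20 - 3*y**2 + 3*y)
59*S(-5) = 59*(20 - 3*(-5)**2 + 3*(-5)) = 59*(20 - 3*25 - 15) = 59*(20 - 75 - 15) = 59*(-70) = -4130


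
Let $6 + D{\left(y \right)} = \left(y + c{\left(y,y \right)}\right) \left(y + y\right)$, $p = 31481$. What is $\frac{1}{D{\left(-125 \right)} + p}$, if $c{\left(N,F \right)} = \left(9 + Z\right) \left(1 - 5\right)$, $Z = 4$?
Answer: $\frac{1}{75725} \approx 1.3206 \cdot 10^{-5}$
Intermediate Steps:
$c{\left(N,F \right)} = -52$ ($c{\left(N,F \right)} = \left(9 + 4\right) \left(1 - 5\right) = 13 \left(-4\right) = -52$)
$D{\left(y \right)} = -6 + 2 y \left(-52 + y\right)$ ($D{\left(y \right)} = -6 + \left(y - 52\right) \left(y + y\right) = -6 + \left(-52 + y\right) 2 y = -6 + 2 y \left(-52 + y\right)$)
$\frac{1}{D{\left(-125 \right)} + p} = \frac{1}{\left(-6 - -13000 + 2 \left(-125\right)^{2}\right) + 31481} = \frac{1}{\left(-6 + 13000 + 2 \cdot 15625\right) + 31481} = \frac{1}{\left(-6 + 13000 + 31250\right) + 31481} = \frac{1}{44244 + 31481} = \frac{1}{75725}$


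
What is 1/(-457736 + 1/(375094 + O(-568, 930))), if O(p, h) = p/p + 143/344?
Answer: -129032823/59062968268384 ≈ -2.1847e-6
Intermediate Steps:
O(p, h) = 487/344 (O(p, h) = 1 + 143*(1/344) = 1 + 143/344 = 487/344)
1/(-457736 + 1/(375094 + O(-568, 930))) = 1/(-457736 + 1/(375094 + 487/344)) = 1/(-457736 + 1/(129032823/344)) = 1/(-457736 + 344/129032823) = 1/(-59062968268384/129032823) = -129032823/59062968268384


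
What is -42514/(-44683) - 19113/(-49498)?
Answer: 2958384151/2211719134 ≈ 1.3376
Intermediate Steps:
-42514/(-44683) - 19113/(-49498) = -42514*(-1/44683) - 19113*(-1/49498) = 42514/44683 + 19113/49498 = 2958384151/2211719134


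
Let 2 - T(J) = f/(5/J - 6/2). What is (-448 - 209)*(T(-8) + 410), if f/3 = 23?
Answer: -8212500/29 ≈ -2.8319e+5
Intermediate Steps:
f = 69 (f = 3*23 = 69)
T(J) = 2 - 69/(-3 + 5/J) (T(J) = 2 - 69/(5/J - 6/2) = 2 - 69/(5/J - 6*½) = 2 - 69/(5/J - 3) = 2 - 69/(-3 + 5/J))
(-448 - 209)*(T(-8) + 410) = (-448 - 209)*(5*(-2 + 15*(-8))/(-5 + 3*(-8)) + 410) = -657*(5*(-2 - 120)/(-5 - 24) + 410) = -657*(5*(-122)/(-29) + 410) = -657*(5*(-1/29)*(-122) + 410) = -657*(610/29 + 410) = -657*12500/29 = -8212500/29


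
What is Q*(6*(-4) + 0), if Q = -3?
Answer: 72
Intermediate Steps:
Q*(6*(-4) + 0) = -3*(6*(-4) + 0) = -3*(-24 + 0) = -3*(-24) = 72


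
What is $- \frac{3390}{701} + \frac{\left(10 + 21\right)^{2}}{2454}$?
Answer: $- \frac{7645399}{1720254} \approx -4.4443$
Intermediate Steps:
$- \frac{3390}{701} + \frac{\left(10 + 21\right)^{2}}{2454} = \left(-3390\right) \frac{1}{701} + 31^{2} \cdot \frac{1}{2454} = - \frac{3390}{701} + 961 \cdot \frac{1}{2454} = - \frac{3390}{701} + \frac{961}{2454} = - \frac{7645399}{1720254}$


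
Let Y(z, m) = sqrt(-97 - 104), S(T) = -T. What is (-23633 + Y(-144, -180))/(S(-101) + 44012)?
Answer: -23633/44113 + I*sqrt(201)/44113 ≈ -0.53574 + 0.00032139*I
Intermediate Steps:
Y(z, m) = I*sqrt(201) (Y(z, m) = sqrt(-201) = I*sqrt(201))
(-23633 + Y(-144, -180))/(S(-101) + 44012) = (-23633 + I*sqrt(201))/(-1*(-101) + 44012) = (-23633 + I*sqrt(201))/(101 + 44012) = (-23633 + I*sqrt(201))/44113 = (-23633 + I*sqrt(201))*(1/44113) = -23633/44113 + I*sqrt(201)/44113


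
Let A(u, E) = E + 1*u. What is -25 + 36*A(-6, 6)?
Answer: -25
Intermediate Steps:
A(u, E) = E + u
-25 + 36*A(-6, 6) = -25 + 36*(6 - 6) = -25 + 36*0 = -25 + 0 = -25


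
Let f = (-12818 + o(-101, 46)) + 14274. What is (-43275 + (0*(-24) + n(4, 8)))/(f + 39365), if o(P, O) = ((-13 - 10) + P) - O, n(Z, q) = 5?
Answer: -43270/40651 ≈ -1.0644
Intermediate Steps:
o(P, O) = -23 + P - O (o(P, O) = (-23 + P) - O = -23 + P - O)
f = 1286 (f = (-12818 + (-23 - 101 - 1*46)) + 14274 = (-12818 + (-23 - 101 - 46)) + 14274 = (-12818 - 170) + 14274 = -12988 + 14274 = 1286)
(-43275 + (0*(-24) + n(4, 8)))/(f + 39365) = (-43275 + (0*(-24) + 5))/(1286 + 39365) = (-43275 + (0 + 5))/40651 = (-43275 + 5)*(1/40651) = -43270*1/40651 = -43270/40651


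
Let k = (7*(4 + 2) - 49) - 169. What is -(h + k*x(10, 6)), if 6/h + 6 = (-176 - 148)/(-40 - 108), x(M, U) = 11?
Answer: 91066/47 ≈ 1937.6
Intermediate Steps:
h = -74/47 (h = 6/(-6 + (-176 - 148)/(-40 - 108)) = 6/(-6 - 324/(-148)) = 6/(-6 - 324*(-1/148)) = 6/(-6 + 81/37) = 6/(-141/37) = 6*(-37/141) = -74/47 ≈ -1.5745)
k = -176 (k = (7*6 - 49) - 169 = (42 - 49) - 169 = -7 - 169 = -176)
-(h + k*x(10, 6)) = -(-74/47 - 176*11) = -(-74/47 - 1936) = -1*(-91066/47) = 91066/47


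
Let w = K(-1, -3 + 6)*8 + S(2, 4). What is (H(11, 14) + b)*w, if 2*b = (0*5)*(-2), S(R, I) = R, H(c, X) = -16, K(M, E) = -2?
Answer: 224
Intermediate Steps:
b = 0 (b = ((0*5)*(-2))/2 = (0*(-2))/2 = (1/2)*0 = 0)
w = -14 (w = -2*8 + 2 = -16 + 2 = -14)
(H(11, 14) + b)*w = (-16 + 0)*(-14) = -16*(-14) = 224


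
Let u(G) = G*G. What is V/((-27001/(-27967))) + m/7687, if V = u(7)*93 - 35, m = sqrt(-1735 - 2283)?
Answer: 126466774/27001 + 7*I*sqrt(82)/7687 ≈ 4683.8 + 0.0082461*I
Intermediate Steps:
u(G) = G**2
m = 7*I*sqrt(82) (m = sqrt(-4018) = 7*I*sqrt(82) ≈ 63.388*I)
V = 4522 (V = 7**2*93 - 35 = 49*93 - 35 = 4557 - 35 = 4522)
V/((-27001/(-27967))) + m/7687 = 4522/((-27001/(-27967))) + (7*I*sqrt(82))/7687 = 4522/((-27001*(-1/27967))) + (7*I*sqrt(82))*(1/7687) = 4522/(27001/27967) + 7*I*sqrt(82)/7687 = 4522*(27967/27001) + 7*I*sqrt(82)/7687 = 126466774/27001 + 7*I*sqrt(82)/7687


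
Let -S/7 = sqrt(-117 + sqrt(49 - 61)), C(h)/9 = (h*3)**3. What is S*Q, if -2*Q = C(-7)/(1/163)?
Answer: -95101209*sqrt(-117 + 2*I*sqrt(3))/2 ≈ -7.6134e+6 - 5.1439e+8*I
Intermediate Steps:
C(h) = 243*h**3 (C(h) = 9*(h*3)**3 = 9*(3*h)**3 = 9*(27*h**3) = 243*h**3)
S = -7*sqrt(-117 + 2*I*sqrt(3)) (S = -7*sqrt(-117 + sqrt(49 - 61)) = -7*sqrt(-117 + sqrt(-12)) = -7*sqrt(-117 + 2*I*sqrt(3)) ≈ -1.1208 - 75.725*I)
Q = 13585887/2 (Q = -243*(-7)**3/(2*(1/163)) = -243*(-343)/(2*1/163) = -(-83349)*163/2 = -1/2*(-13585887) = 13585887/2 ≈ 6.7929e+6)
S*Q = -7*sqrt(-117 + 2*I*sqrt(3))*(13585887/2) = -95101209*sqrt(-117 + 2*I*sqrt(3))/2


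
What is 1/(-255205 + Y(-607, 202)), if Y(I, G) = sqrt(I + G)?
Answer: -51041/13025918486 - 9*I*sqrt(5)/65129592430 ≈ -3.9184e-6 - 3.0899e-10*I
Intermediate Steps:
Y(I, G) = sqrt(G + I)
1/(-255205 + Y(-607, 202)) = 1/(-255205 + sqrt(202 - 607)) = 1/(-255205 + sqrt(-405)) = 1/(-255205 + 9*I*sqrt(5))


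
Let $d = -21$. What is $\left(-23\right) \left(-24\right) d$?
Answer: $-11592$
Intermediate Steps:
$\left(-23\right) \left(-24\right) d = \left(-23\right) \left(-24\right) \left(-21\right) = 552 \left(-21\right) = -11592$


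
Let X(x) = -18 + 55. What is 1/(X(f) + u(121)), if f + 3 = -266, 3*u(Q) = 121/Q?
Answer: 3/112 ≈ 0.026786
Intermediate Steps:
u(Q) = 121/(3*Q) (u(Q) = (121/Q)/3 = 121/(3*Q))
f = -269 (f = -3 - 266 = -269)
X(x) = 37
1/(X(f) + u(121)) = 1/(37 + (121/3)/121) = 1/(37 + (121/3)*(1/121)) = 1/(37 + 1/3) = 1/(112/3) = 3/112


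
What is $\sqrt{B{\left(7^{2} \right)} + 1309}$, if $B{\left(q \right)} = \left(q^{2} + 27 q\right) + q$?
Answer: $11 \sqrt{42} \approx 71.288$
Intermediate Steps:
$B{\left(q \right)} = q^{2} + 28 q$
$\sqrt{B{\left(7^{2} \right)} + 1309} = \sqrt{7^{2} \left(28 + 7^{2}\right) + 1309} = \sqrt{49 \left(28 + 49\right) + 1309} = \sqrt{49 \cdot 77 + 1309} = \sqrt{3773 + 1309} = \sqrt{5082} = 11 \sqrt{42}$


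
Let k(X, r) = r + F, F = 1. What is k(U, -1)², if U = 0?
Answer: 0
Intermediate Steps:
k(X, r) = 1 + r (k(X, r) = r + 1 = 1 + r)
k(U, -1)² = (1 - 1)² = 0² = 0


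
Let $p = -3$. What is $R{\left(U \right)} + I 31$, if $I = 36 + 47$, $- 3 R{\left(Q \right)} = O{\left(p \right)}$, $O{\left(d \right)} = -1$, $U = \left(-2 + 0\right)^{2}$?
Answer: $\frac{7720}{3} \approx 2573.3$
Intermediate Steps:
$U = 4$ ($U = \left(-2\right)^{2} = 4$)
$R{\left(Q \right)} = \frac{1}{3}$ ($R{\left(Q \right)} = \left(- \frac{1}{3}\right) \left(-1\right) = \frac{1}{3}$)
$I = 83$
$R{\left(U \right)} + I 31 = \frac{1}{3} + 83 \cdot 31 = \frac{1}{3} + 2573 = \frac{7720}{3}$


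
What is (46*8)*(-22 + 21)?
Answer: -368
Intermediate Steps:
(46*8)*(-22 + 21) = 368*(-1) = -368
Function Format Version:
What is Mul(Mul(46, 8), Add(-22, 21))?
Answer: -368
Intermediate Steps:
Mul(Mul(46, 8), Add(-22, 21)) = Mul(368, -1) = -368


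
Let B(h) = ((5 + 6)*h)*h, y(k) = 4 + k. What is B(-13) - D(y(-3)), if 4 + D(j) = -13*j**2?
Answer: 1876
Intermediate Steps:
D(j) = -4 - 13*j**2
B(h) = 11*h**2 (B(h) = (11*h)*h = 11*h**2)
B(-13) - D(y(-3)) = 11*(-13)**2 - (-4 - 13*(4 - 3)**2) = 11*169 - (-4 - 13*1**2) = 1859 - (-4 - 13*1) = 1859 - (-4 - 13) = 1859 - 1*(-17) = 1859 + 17 = 1876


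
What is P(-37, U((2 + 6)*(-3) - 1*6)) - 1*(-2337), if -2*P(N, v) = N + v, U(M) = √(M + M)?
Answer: 4711/2 - I*√15 ≈ 2355.5 - 3.873*I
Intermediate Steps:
U(M) = √2*√M (U(M) = √(2*M) = √2*√M)
P(N, v) = -N/2 - v/2 (P(N, v) = -(N + v)/2 = -N/2 - v/2)
P(-37, U((2 + 6)*(-3) - 1*6)) - 1*(-2337) = (-½*(-37) - √2*√((2 + 6)*(-3) - 1*6)/2) - 1*(-2337) = (37/2 - √2*√(8*(-3) - 6)/2) + 2337 = (37/2 - √2*√(-24 - 6)/2) + 2337 = (37/2 - √2*√(-30)/2) + 2337 = (37/2 - √2*I*√30/2) + 2337 = (37/2 - I*√15) + 2337 = 4711/2 - I*√15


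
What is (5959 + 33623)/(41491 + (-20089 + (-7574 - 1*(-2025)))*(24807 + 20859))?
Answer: -39582/1170743417 ≈ -3.3809e-5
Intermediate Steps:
(5959 + 33623)/(41491 + (-20089 + (-7574 - 1*(-2025)))*(24807 + 20859)) = 39582/(41491 + (-20089 + (-7574 + 2025))*45666) = 39582/(41491 + (-20089 - 5549)*45666) = 39582/(41491 - 25638*45666) = 39582/(41491 - 1170784908) = 39582/(-1170743417) = 39582*(-1/1170743417) = -39582/1170743417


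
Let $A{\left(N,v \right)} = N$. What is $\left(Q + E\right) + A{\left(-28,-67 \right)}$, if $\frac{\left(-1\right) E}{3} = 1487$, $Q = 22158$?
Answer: $17669$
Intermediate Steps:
$E = -4461$ ($E = \left(-3\right) 1487 = -4461$)
$\left(Q + E\right) + A{\left(-28,-67 \right)} = \left(22158 - 4461\right) - 28 = 17697 - 28 = 17669$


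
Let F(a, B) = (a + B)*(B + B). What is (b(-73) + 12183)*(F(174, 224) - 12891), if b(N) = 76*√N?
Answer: 2015226579 + 12571388*I*√73 ≈ 2.0152e+9 + 1.0741e+8*I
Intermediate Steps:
F(a, B) = 2*B*(B + a) (F(a, B) = (B + a)*(2*B) = 2*B*(B + a))
(b(-73) + 12183)*(F(174, 224) - 12891) = (76*√(-73) + 12183)*(2*224*(224 + 174) - 12891) = (76*(I*√73) + 12183)*(2*224*398 - 12891) = (76*I*√73 + 12183)*(178304 - 12891) = (12183 + 76*I*√73)*165413 = 2015226579 + 12571388*I*√73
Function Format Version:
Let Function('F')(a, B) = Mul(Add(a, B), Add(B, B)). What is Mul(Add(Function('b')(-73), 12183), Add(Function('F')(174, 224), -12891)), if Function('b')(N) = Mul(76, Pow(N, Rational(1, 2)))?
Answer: Add(2015226579, Mul(12571388, I, Pow(73, Rational(1, 2)))) ≈ Add(2.0152e+9, Mul(1.0741e+8, I))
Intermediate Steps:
Function('F')(a, B) = Mul(2, B, Add(B, a)) (Function('F')(a, B) = Mul(Add(B, a), Mul(2, B)) = Mul(2, B, Add(B, a)))
Mul(Add(Function('b')(-73), 12183), Add(Function('F')(174, 224), -12891)) = Mul(Add(Mul(76, Pow(-73, Rational(1, 2))), 12183), Add(Mul(2, 224, Add(224, 174)), -12891)) = Mul(Add(Mul(76, Mul(I, Pow(73, Rational(1, 2)))), 12183), Add(Mul(2, 224, 398), -12891)) = Mul(Add(Mul(76, I, Pow(73, Rational(1, 2))), 12183), Add(178304, -12891)) = Mul(Add(12183, Mul(76, I, Pow(73, Rational(1, 2)))), 165413) = Add(2015226579, Mul(12571388, I, Pow(73, Rational(1, 2))))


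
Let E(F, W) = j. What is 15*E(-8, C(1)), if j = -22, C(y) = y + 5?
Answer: -330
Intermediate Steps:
C(y) = 5 + y
E(F, W) = -22
15*E(-8, C(1)) = 15*(-22) = -330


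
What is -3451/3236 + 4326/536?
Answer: 759325/108406 ≈ 7.0045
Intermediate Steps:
-3451/3236 + 4326/536 = -3451*1/3236 + 4326*(1/536) = -3451/3236 + 2163/268 = 759325/108406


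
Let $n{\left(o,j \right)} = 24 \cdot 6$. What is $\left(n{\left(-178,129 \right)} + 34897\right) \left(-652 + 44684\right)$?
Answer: $1542925312$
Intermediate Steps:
$n{\left(o,j \right)} = 144$
$\left(n{\left(-178,129 \right)} + 34897\right) \left(-652 + 44684\right) = \left(144 + 34897\right) \left(-652 + 44684\right) = 35041 \cdot 44032 = 1542925312$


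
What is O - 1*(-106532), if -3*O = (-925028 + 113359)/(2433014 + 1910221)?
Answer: 1388081344729/13029705 ≈ 1.0653e+5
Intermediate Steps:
O = 811669/13029705 (O = -(-925028 + 113359)/(3*(2433014 + 1910221)) = -(-811669)/(3*4343235) = -⅓*(-811669/4343235) = 811669/13029705 ≈ 0.062294)
O - 1*(-106532) = 811669/13029705 - 1*(-106532) = 811669/13029705 + 106532 = 1388081344729/13029705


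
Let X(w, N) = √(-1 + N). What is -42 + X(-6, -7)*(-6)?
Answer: -42 - 12*I*√2 ≈ -42.0 - 16.971*I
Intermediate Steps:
-42 + X(-6, -7)*(-6) = -42 + √(-1 - 7)*(-6) = -42 + √(-8)*(-6) = -42 + (2*I*√2)*(-6) = -42 - 12*I*√2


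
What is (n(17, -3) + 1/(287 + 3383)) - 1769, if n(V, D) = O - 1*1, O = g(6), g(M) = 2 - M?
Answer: -6510579/3670 ≈ -1774.0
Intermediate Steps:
O = -4 (O = 2 - 1*6 = 2 - 6 = -4)
n(V, D) = -5 (n(V, D) = -4 - 1*1 = -4 - 1 = -5)
(n(17, -3) + 1/(287 + 3383)) - 1769 = (-5 + 1/(287 + 3383)) - 1769 = (-5 + 1/3670) - 1769 = -18349/3670 - 1769 = -6510579/3670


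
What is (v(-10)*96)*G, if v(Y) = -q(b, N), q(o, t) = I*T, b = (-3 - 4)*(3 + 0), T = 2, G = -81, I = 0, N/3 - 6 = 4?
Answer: 0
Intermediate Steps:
N = 30 (N = 18 + 3*4 = 18 + 12 = 30)
b = -21 (b = -7*3 = -21)
q(o, t) = 0 (q(o, t) = 0*2 = 0)
v(Y) = 0 (v(Y) = -1*0 = 0)
(v(-10)*96)*G = (0*96)*(-81) = 0*(-81) = 0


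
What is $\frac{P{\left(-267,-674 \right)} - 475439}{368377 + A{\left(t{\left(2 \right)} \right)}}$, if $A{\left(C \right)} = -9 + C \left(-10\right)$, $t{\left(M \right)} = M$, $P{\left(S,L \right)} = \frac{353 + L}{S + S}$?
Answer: $- \frac{84628035}{65565944} \approx -1.2907$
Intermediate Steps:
$P{\left(S,L \right)} = \frac{353 + L}{2 S}$
$A{\left(C \right)} = -9 - 10 C$
$\frac{P{\left(-267,-674 \right)} - 475439}{368377 + A{\left(t{\left(2 \right)} \right)}} = \frac{\frac{353 - 674}{2 \left(-267\right)} - 475439}{368377 - 29} = \frac{\frac{1}{2} \left(- \frac{1}{267}\right) \left(-321\right) - 475439}{368377 - 29} = \frac{\frac{107}{178} - 475439}{368377 - 29} = - \frac{84628035}{178 \cdot 368348} = \left(- \frac{84628035}{178}\right) \frac{1}{368348} = - \frac{84628035}{65565944}$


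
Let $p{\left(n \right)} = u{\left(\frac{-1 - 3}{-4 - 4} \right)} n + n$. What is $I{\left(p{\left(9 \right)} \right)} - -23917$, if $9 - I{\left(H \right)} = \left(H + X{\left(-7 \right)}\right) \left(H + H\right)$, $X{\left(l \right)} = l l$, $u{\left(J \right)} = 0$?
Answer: $22882$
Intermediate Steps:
$p{\left(n \right)} = n$ ($p{\left(n \right)} = 0 n + n = 0 + n = n$)
$X{\left(l \right)} = l^{2}$
$I{\left(H \right)} = 9 - 2 H \left(49 + H\right)$ ($I{\left(H \right)} = 9 - \left(H + \left(-7\right)^{2}\right) \left(H + H\right) = 9 - \left(H + 49\right) 2 H = 9 - \left(49 + H\right) 2 H = 9 - 2 H \left(49 + H\right)$)
$I{\left(p{\left(9 \right)} \right)} - -23917 = \left(9 - 882 - 2 \cdot 9^{2}\right) - -23917 = \left(9 - 882 - 162\right) + 23917 = -1035 + 23917 = 22882$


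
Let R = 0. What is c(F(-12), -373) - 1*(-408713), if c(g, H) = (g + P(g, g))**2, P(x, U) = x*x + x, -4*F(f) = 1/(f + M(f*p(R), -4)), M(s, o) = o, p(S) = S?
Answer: 6857066299649/16777216 ≈ 4.0871e+5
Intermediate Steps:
F(f) = -1/(4*(-4 + f)) (F(f) = -1/(4*(f - 4)) = -1/(4*(-4 + f)))
P(x, U) = x + x**2 (P(x, U) = x**2 + x = x + x**2)
c(g, H) = (g + g*(1 + g))**2
c(F(-12), -373) - 1*(-408713) = (-1/(-16 + 4*(-12)))**2*(2 - 1/(-16 + 4*(-12)))**2 - 1*(-408713) = (-1/(-16 - 48))**2*(2 - 1/(-16 - 48))**2 + 408713 = (-1/(-64))**2*(2 - 1/(-64))**2 + 408713 = (-1*(-1/64))**2*(2 - 1*(-1/64))**2 + 408713 = (1/64)**2*(2 + 1/64)**2 + 408713 = (129/64)**2/4096 + 408713 = (1/4096)*(16641/4096) + 408713 = 16641/16777216 + 408713 = 6857066299649/16777216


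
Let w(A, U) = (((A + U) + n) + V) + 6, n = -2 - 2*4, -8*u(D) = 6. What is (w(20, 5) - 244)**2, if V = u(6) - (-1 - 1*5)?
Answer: 758641/16 ≈ 47415.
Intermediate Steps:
u(D) = -3/4 (u(D) = -1/8*6 = -3/4)
n = -10 (n = -2 - 8 = -10)
V = 21/4 (V = -3/4 - (-1 - 1*5) = -3/4 - (-1 - 5) = -3/4 - 1*(-6) = -3/4 + 6 = 21/4 ≈ 5.2500)
w(A, U) = 5/4 + A + U (w(A, U) = (((A + U) - 10) + 21/4) + 6 = ((-10 + A + U) + 21/4) + 6 = (-19/4 + A + U) + 6 = 5/4 + A + U)
(w(20, 5) - 244)**2 = ((5/4 + 20 + 5) - 244)**2 = (105/4 - 244)**2 = (-871/4)**2 = 758641/16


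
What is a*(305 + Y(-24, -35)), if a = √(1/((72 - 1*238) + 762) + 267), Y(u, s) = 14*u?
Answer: -31*√23710817/298 ≈ -506.55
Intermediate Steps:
a = √23710817/298 (a = √(1/((72 - 238) + 762) + 267) = √(1/(-166 + 762) + 267) = √(1/596 + 267) = √(159133/596) = √23710817/298 ≈ 16.340)
a*(305 + Y(-24, -35)) = (√23710817/298)*(305 + 14*(-24)) = (√23710817/298)*(305 - 336) = (√23710817/298)*(-31) = -31*√23710817/298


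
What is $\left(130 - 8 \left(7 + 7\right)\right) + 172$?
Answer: $190$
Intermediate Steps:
$\left(130 - 8 \left(7 + 7\right)\right) + 172 = \left(130 - 112\right) + 172 = 18 + 172 = 190$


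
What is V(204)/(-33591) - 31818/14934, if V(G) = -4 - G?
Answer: -177615361/83607999 ≈ -2.1244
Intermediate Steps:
V(204)/(-33591) - 31818/14934 = (-4 - 1*204)/(-33591) - 31818/14934 = (-4 - 204)*(-1/33591) - 31818*1/14934 = -208*(-1/33591) - 5303/2489 = 208/33591 - 5303/2489 = -177615361/83607999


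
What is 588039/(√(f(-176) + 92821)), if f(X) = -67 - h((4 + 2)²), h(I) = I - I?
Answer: 196013*√10306/10306 ≈ 1930.8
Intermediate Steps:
h(I) = 0
f(X) = -67 (f(X) = -67 - 1*0 = -67 + 0 = -67)
588039/(√(f(-176) + 92821)) = 588039/(√(-67 + 92821)) = 588039/(√92754) = 588039/((3*√10306)) = 588039*(√10306/30918) = 196013*√10306/10306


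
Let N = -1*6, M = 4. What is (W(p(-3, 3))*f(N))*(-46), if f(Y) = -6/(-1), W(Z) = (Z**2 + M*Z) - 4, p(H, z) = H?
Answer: 1932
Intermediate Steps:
N = -6
W(Z) = -4 + Z**2 + 4*Z (W(Z) = (Z**2 + 4*Z) - 4 = -4 + Z**2 + 4*Z)
f(Y) = 6 (f(Y) = -6*(-1) = 6)
(W(p(-3, 3))*f(N))*(-46) = ((-4 + (-3)**2 + 4*(-3))*6)*(-46) = ((-4 + 9 - 12)*6)*(-46) = -7*6*(-46) = -42*(-46) = 1932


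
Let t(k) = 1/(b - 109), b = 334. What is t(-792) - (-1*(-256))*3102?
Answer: -178675199/225 ≈ -7.9411e+5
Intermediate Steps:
t(k) = 1/225 (t(k) = 1/(334 - 109) = 1/225)
t(-792) - (-1*(-256))*3102 = 1/225 - (-1*(-256))*3102 = 1/225 - 256*3102 = 1/225 - 1*794112 = 1/225 - 794112 = -178675199/225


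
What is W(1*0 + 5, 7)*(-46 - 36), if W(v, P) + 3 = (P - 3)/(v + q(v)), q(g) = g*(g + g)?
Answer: 13202/55 ≈ 240.04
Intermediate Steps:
q(g) = 2*g² (q(g) = g*(2*g) = 2*g²)
W(v, P) = -3 + (-3 + P)/(v + 2*v²) (W(v, P) = -3 + (P - 3)/(v + 2*v²) = -3 + (-3 + P)/(v + 2*v²))
W(1*0 + 5, 7)*(-46 - 36) = ((-3 + 7 - 6*(1*0 + 5)² - 3*(1*0 + 5))/((1*0 + 5)*(1 + 2*(1*0 + 5))))*(-46 - 36) = ((-3 + 7 - 6*(0 + 5)² - 3*(0 + 5))/((0 + 5)*(1 + 2*(0 + 5))))*(-82) = ((-3 + 7 - 6*5² - 3*5)/(5*(1 + 2*5)))*(-82) = ((-3 + 7 - 6*25 - 15)/(5*(1 + 10)))*(-82) = ((⅕)*(-3 + 7 - 150 - 15)/11)*(-82) = ((⅕)*(1/11)*(-161))*(-82) = -161/55*(-82) = 13202/55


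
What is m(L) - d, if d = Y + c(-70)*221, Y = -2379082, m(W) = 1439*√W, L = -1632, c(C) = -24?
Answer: 2384386 + 5756*I*√102 ≈ 2.3844e+6 + 58133.0*I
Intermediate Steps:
d = -2384386 (d = -2379082 - 24*221 = -2379082 - 5304 = -2384386)
m(L) - d = 1439*√(-1632) - 1*(-2384386) = 1439*(4*I*√102) + 2384386 = 5756*I*√102 + 2384386 = 2384386 + 5756*I*√102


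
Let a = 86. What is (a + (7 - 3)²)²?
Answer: 10404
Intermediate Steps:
(a + (7 - 3)²)² = (86 + (7 - 3)²)² = (86 + 4²)² = (86 + 16)² = 102² = 10404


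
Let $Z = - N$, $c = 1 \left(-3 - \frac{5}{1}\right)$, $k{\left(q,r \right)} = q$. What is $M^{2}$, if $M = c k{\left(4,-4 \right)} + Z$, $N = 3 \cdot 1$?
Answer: $1225$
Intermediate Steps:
$N = 3$
$c = -8$ ($c = 1 \left(-3 - 5\right) = 1 \left(-8\right) = -8$)
$Z = -3$ ($Z = \left(-1\right) 3 = -3$)
$M = -35$ ($M = \left(-8\right) 4 - 3 = -32 - 3 = -35$)
$M^{2} = \left(-35\right)^{2} = 1225$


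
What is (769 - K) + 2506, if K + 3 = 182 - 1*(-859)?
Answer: 2237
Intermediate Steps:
K = 1038 (K = -3 + (182 - 1*(-859)) = -3 + (182 + 859) = -3 + 1041 = 1038)
(769 - K) + 2506 = (769 - 1*1038) + 2506 = (769 - 1038) + 2506 = -269 + 2506 = 2237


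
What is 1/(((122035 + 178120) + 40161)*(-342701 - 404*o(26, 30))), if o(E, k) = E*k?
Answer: -1/223867011436 ≈ -4.4669e-12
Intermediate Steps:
1/(((122035 + 178120) + 40161)*(-342701 - 404*o(26, 30))) = 1/(((122035 + 178120) + 40161)*(-342701 - 10504*30)) = 1/((300155 + 40161)*(-342701 - 404*780)) = 1/(340316*(-342701 - 315120)) = 1/(340316*(-657821)) = 1/(-223867011436) = -1/223867011436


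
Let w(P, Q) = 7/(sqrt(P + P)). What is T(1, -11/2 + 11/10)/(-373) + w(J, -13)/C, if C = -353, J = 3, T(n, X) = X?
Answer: 22/1865 - 7*sqrt(6)/2118 ≈ 0.0037007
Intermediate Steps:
w(P, Q) = 7*sqrt(2)/(2*sqrt(P)) (w(P, Q) = 7/(sqrt(2*P)) = 7/((sqrt(2)*sqrt(P))) = 7*(sqrt(2)/(2*sqrt(P))) = 7*sqrt(2)/(2*sqrt(P)))
T(1, -11/2 + 11/10)/(-373) + w(J, -13)/C = (-11/2 + 11/10)/(-373) + (7*sqrt(2)/(2*sqrt(3)))/(-353) = (-11*1/2 + 11*(1/10))*(-1/373) + (7*sqrt(2)*(sqrt(3)/3)/2)*(-1/353) = (-11/2 + 11/10)*(-1/373) + (7*sqrt(6)/6)*(-1/353) = -22/5*(-1/373) - 7*sqrt(6)/2118 = 22/1865 - 7*sqrt(6)/2118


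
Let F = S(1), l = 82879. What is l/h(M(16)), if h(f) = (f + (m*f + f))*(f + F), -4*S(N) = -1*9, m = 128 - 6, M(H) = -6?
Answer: 82879/2790 ≈ 29.706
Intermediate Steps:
m = 122
S(N) = 9/4 (S(N) = -(-1)*9/4 = -1/4*(-9) = 9/4)
F = 9/4 ≈ 2.2500
h(f) = 124*f*(9/4 + f) (h(f) = (f + (122*f + f))*(f + 9/4) = (f + 123*f)*(9/4 + f) = (124*f)*(9/4 + f) = 124*f*(9/4 + f))
l/h(M(16)) = 82879/((31*(-6)*(9 + 4*(-6)))) = 82879/((31*(-6)*(9 - 24))) = 82879/((31*(-6)*(-15))) = 82879/2790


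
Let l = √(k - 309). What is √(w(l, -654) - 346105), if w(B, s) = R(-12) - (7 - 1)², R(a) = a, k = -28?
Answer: I*√346153 ≈ 588.35*I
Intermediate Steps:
l = I*√337 (l = √(-28 - 309) = √(-337) = I*√337 ≈ 18.358*I)
w(B, s) = -48 (w(B, s) = -12 - (7 - 1)² = -12 - 1*6² = -12 - 1*36 = -12 - 36 = -48)
√(w(l, -654) - 346105) = √(-48 - 346105) = √(-346153) = I*√346153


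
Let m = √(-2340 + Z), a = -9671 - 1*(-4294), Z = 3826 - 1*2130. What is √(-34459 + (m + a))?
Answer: √(-39836 + 2*I*√161) ≈ 0.0636 + 199.59*I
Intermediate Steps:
Z = 1696 (Z = 3826 - 2130 = 1696)
a = -5377 (a = -9671 + 4294 = -5377)
m = 2*I*√161 (m = √(-2340 + 1696) = √(-644) = 2*I*√161 ≈ 25.377*I)
√(-34459 + (m + a)) = √(-34459 + (2*I*√161 - 5377)) = √(-34459 + (-5377 + 2*I*√161)) = √(-39836 + 2*I*√161)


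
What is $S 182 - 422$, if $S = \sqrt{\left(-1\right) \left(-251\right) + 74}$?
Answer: $-422 + 910 \sqrt{13} \approx 2859.1$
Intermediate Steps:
$S = 5 \sqrt{13}$ ($S = \sqrt{251 + 74} = \sqrt{325} = 5 \sqrt{13} \approx 18.028$)
$S 182 - 422 = 5 \sqrt{13} \cdot 182 - 422 = 910 \sqrt{13} - 422 = -422 + 910 \sqrt{13}$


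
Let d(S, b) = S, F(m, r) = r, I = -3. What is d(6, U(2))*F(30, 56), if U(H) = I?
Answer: 336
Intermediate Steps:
U(H) = -3
d(6, U(2))*F(30, 56) = 6*56 = 336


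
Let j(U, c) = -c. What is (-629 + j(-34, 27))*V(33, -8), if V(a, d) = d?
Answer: 5248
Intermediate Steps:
(-629 + j(-34, 27))*V(33, -8) = (-629 - 1*27)*(-8) = (-629 - 27)*(-8) = -656*(-8) = 5248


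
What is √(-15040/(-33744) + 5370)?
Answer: √23887103430/2109 ≈ 73.283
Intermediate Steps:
√(-15040/(-33744) + 5370) = √(-15040*(-1/33744) + 5370) = √(940/2109 + 5370) = √(11326270/2109) = √23887103430/2109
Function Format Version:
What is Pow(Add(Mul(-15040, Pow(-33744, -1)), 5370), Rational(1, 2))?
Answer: Mul(Rational(1, 2109), Pow(23887103430, Rational(1, 2))) ≈ 73.283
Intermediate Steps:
Pow(Add(Mul(-15040, Pow(-33744, -1)), 5370), Rational(1, 2)) = Pow(Add(Mul(-15040, Rational(-1, 33744)), 5370), Rational(1, 2)) = Pow(Add(Rational(940, 2109), 5370), Rational(1, 2)) = Pow(Rational(11326270, 2109), Rational(1, 2)) = Mul(Rational(1, 2109), Pow(23887103430, Rational(1, 2)))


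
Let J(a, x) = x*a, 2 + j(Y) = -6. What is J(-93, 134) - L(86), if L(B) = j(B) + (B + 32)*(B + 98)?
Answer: -34166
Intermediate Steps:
j(Y) = -8 (j(Y) = -2 - 6 = -8)
J(a, x) = a*x
L(B) = -8 + (32 + B)*(98 + B) (L(B) = -8 + (B + 32)*(B + 98) = -8 + (32 + B)*(98 + B))
J(-93, 134) - L(86) = -93*134 - (3128 + 86² + 130*86) = -12462 - (3128 + 7396 + 11180) = -12462 - 1*21704 = -12462 - 21704 = -34166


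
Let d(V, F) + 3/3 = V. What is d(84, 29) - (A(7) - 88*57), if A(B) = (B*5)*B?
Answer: 4854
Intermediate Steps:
A(B) = 5*B² (A(B) = (5*B)*B = 5*B²)
d(V, F) = -1 + V
d(84, 29) - (A(7) - 88*57) = (-1 + 84) - (5*7² - 88*57) = 83 - (5*49 - 5016) = 83 - (245 - 5016) = 83 - 1*(-4771) = 83 + 4771 = 4854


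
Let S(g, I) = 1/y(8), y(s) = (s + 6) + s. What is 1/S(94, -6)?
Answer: 22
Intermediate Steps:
y(s) = 6 + 2*s (y(s) = (6 + s) + s = 6 + 2*s)
S(g, I) = 1/22 (S(g, I) = 1/(6 + 2*8) = 1/(6 + 16) = 1/22)
1/S(94, -6) = 1/(1/22) = 22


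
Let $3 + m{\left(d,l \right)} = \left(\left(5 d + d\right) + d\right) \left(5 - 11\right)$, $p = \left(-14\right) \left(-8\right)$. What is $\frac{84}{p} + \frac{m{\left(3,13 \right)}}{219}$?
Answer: $\frac{47}{292} \approx 0.16096$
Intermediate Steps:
$p = 112$
$m{\left(d,l \right)} = -3 - 42 d$ ($m{\left(d,l \right)} = -3 + \left(\left(5 d + d\right) + d\right) \left(5 - 11\right) = -3 + \left(6 d + d\right) \left(-6\right) = -3 + 7 d \left(-6\right) = -3 - 42 d$)
$\frac{84}{p} + \frac{m{\left(3,13 \right)}}{219} = \frac{84}{112} + \frac{-3 - 126}{219} = 84 \cdot \frac{1}{112} + \left(-3 - 126\right) \frac{1}{219} = \frac{3}{4} - \frac{43}{73} = \frac{47}{292}$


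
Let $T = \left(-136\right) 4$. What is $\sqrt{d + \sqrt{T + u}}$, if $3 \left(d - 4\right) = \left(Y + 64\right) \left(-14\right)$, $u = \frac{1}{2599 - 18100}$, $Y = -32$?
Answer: $\frac{\sqrt{-34920838812 + 15501 i \sqrt{130712880045}}}{15501} \approx 0.96428 + 12.094 i$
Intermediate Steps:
$T = -544$
$u = - \frac{1}{15501}$ ($u = \frac{1}{-15501} = - \frac{1}{15501} \approx -6.4512 \cdot 10^{-5}$)
$d = - \frac{436}{3}$ ($d = 4 + \frac{\left(-32 + 64\right) \left(-14\right)}{3} = 4 + \frac{32 \left(-14\right)}{3} = 4 + \frac{1}{3} \left(-448\right) = 4 - \frac{448}{3} = - \frac{436}{3} \approx -145.33$)
$\sqrt{d + \sqrt{T + u}} = \sqrt{- \frac{436}{3} + \sqrt{-544 - \frac{1}{15501}}} = \sqrt{- \frac{436}{3} + \sqrt{- \frac{8432545}{15501}}} = \sqrt{- \frac{436}{3} + \frac{i \sqrt{130712880045}}{15501}}$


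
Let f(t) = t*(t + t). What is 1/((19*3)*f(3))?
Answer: 1/1026 ≈ 0.00097466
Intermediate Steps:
f(t) = 2*t² (f(t) = t*(2*t) = 2*t²)
1/((19*3)*f(3)) = 1/((19*3)*(2*3²)) = 1/(57*(2*9)) = 1/(57*18) = 1/1026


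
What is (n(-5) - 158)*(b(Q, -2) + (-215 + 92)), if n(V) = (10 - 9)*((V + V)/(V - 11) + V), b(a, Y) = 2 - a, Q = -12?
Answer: 141591/8 ≈ 17699.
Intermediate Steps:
n(V) = V + 2*V/(-11 + V) (n(V) = 1*((2*V)/(-11 + V) + V) = 1*(2*V/(-11 + V) + V) = 1*(V + 2*V/(-11 + V)) = V + 2*V/(-11 + V))
(n(-5) - 158)*(b(Q, -2) + (-215 + 92)) = (-5*(-9 - 5)/(-11 - 5) - 158)*((2 - 1*(-12)) + (-215 + 92)) = (-5*(-14)/(-16) - 158)*((2 + 12) - 123) = (-5*(-1/16)*(-14) - 158)*(14 - 123) = (-35/8 - 158)*(-109) = -1299/8*(-109) = 141591/8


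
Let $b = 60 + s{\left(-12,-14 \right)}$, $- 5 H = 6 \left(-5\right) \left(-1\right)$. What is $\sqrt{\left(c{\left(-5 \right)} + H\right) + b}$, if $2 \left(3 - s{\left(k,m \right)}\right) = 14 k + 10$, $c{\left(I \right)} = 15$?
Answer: $\sqrt{151} \approx 12.288$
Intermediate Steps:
$H = -6$ ($H = - \frac{6 \left(-5\right) \left(-1\right)}{5} = - \frac{\left(-30\right) \left(-1\right)}{5} = \left(- \frac{1}{5}\right) 30 = -6$)
$s{\left(k,m \right)} = -2 - 7 k$ ($s{\left(k,m \right)} = 3 - \frac{14 k + 10}{2} = 3 - \frac{10 + 14 k}{2} = 3 - \left(5 + 7 k\right) = -2 - 7 k$)
$b = 142$ ($b = 60 - -82 = 60 + \left(-2 + 84\right) = 60 + 82 = 142$)
$\sqrt{\left(c{\left(-5 \right)} + H\right) + b} = \sqrt{\left(15 - 6\right) + 142} = \sqrt{9 + 142} = \sqrt{151}$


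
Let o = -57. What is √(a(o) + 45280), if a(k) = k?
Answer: √45223 ≈ 212.66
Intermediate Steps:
√(a(o) + 45280) = √(-57 + 45280) = √45223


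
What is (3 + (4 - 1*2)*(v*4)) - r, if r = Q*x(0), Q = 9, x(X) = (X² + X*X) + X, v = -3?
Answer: -21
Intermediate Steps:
x(X) = X + 2*X² (x(X) = (X² + X²) + X = 2*X² + X = X + 2*X²)
r = 0 (r = 9*(0*(1 + 2*0)) = 9*(0*(1 + 0)) = 9*(0*1) = 9*0 = 0)
(3 + (4 - 1*2)*(v*4)) - r = (3 + (4 - 1*2)*(-3*4)) - 1*0 = (3 + (4 - 2)*(-12)) + 0 = (3 + 2*(-12)) + 0 = (3 - 24) + 0 = -21 + 0 = -21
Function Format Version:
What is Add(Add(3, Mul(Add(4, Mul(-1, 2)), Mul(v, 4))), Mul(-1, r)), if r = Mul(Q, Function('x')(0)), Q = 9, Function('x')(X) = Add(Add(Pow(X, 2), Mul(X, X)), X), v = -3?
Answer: -21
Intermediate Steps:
Function('x')(X) = Add(X, Mul(2, Pow(X, 2))) (Function('x')(X) = Add(Add(Pow(X, 2), Pow(X, 2)), X) = Add(Mul(2, Pow(X, 2)), X) = Add(X, Mul(2, Pow(X, 2))))
r = 0 (r = Mul(9, Mul(0, Add(1, Mul(2, 0)))) = Mul(9, Mul(0, Add(1, 0))) = Mul(9, Mul(0, 1)) = Mul(9, 0) = 0)
Add(Add(3, Mul(Add(4, Mul(-1, 2)), Mul(v, 4))), Mul(-1, r)) = Add(Add(3, Mul(Add(4, Mul(-1, 2)), Mul(-3, 4))), Mul(-1, 0)) = Add(Add(3, Mul(Add(4, -2), -12)), 0) = Add(Add(3, Mul(2, -12)), 0) = Add(Add(3, -24), 0) = Add(-21, 0) = -21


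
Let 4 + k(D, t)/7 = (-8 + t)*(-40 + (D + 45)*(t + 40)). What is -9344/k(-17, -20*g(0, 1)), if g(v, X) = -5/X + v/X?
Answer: -2336/624673 ≈ -0.0037396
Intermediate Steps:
k(D, t) = -28 + 7*(-40 + (40 + t)*(45 + D))*(-8 + t) (k(D, t) = -28 + 7*((-8 + t)*(-40 + (D + 45)*(t + 40))) = -28 + 7*((-8 + t)*(-40 + (45 + D)*(40 + t))) = -28 + 7*((-8 + t)*(-40 + (40 + t)*(45 + D))) = -28 + 7*((-40 + (40 + t)*(45 + D))*(-8 + t)) = -28 + 7*(-40 + (40 + t)*(45 + D))*(-8 + t))
-9344/k(-17, -20*g(0, 1)) = -9344/(-98588 - 2240*(-17) + 315*(-20*(-5 + 0)/1)² + 9800*(-20*(-5 + 0)/1) + 7*(-17)*(-20*(-5 + 0)/1)² + 224*(-17)*(-20*(-5 + 0)/1)) = -9344/(-98588 + 38080 + 315*(-20*(-5))² + 9800*(-20*(-5)) + 7*(-17)*(-20*(-5))² + 224*(-17)*(-20*(-5))) = -9344/(-98588 + 38080 + 315*100² + 9800*100 + 7*(-17)*100² + 224*(-17)*100) = -9344/(-98588 + 38080 + 315*10000 + 980000 + 7*(-17)*10000 - 380800) = -9344/(-98588 + 38080 + 3150000 + 980000 - 1190000 - 380800) = -9344/2498692 = -9344*1/2498692 = -2336/624673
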